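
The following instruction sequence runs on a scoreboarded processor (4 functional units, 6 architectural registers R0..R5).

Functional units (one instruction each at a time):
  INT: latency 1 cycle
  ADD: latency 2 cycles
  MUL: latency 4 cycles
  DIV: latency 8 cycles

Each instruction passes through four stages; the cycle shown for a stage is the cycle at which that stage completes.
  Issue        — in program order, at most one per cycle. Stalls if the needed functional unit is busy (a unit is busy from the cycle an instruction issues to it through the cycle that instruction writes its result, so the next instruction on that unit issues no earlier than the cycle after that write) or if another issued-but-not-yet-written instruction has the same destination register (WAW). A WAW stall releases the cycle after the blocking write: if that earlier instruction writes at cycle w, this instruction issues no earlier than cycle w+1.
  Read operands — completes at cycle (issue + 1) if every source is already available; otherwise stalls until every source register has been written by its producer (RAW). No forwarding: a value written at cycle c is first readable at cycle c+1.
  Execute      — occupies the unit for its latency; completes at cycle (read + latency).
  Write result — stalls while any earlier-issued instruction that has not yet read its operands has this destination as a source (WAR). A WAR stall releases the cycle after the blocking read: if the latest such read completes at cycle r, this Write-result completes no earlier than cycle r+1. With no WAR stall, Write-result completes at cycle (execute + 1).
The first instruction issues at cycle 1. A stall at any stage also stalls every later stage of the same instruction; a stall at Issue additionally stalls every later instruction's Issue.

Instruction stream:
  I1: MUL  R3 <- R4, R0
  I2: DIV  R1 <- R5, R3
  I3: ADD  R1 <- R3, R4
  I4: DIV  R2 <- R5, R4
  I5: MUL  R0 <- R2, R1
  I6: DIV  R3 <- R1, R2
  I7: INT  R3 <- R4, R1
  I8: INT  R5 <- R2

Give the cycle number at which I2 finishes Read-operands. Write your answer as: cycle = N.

I1: IS=1 RO=2 EX=6 WR=7
I2: IS=2 RO=8 EX=16 WR=17  [RAW R3: wait I1 write@7]
I3: IS=18 RO=19 EX=21 WR=22  [WAW R1: wait I2 write@17]
I4: IS=19 RO=20 EX=28 WR=29
I5: IS=20 RO=30 EX=34 WR=35  [RAW R2: wait I4 write@29]
I6: IS=30 RO=31 EX=39 WR=40  [struct: DIV busy until I4 writes@29]
I7: IS=41 RO=42 EX=43 WR=44  [WAW R3: wait I6 write@40]
I8: IS=45 RO=46 EX=47 WR=48  [struct: INT busy until I7 writes@44]

cycle = 8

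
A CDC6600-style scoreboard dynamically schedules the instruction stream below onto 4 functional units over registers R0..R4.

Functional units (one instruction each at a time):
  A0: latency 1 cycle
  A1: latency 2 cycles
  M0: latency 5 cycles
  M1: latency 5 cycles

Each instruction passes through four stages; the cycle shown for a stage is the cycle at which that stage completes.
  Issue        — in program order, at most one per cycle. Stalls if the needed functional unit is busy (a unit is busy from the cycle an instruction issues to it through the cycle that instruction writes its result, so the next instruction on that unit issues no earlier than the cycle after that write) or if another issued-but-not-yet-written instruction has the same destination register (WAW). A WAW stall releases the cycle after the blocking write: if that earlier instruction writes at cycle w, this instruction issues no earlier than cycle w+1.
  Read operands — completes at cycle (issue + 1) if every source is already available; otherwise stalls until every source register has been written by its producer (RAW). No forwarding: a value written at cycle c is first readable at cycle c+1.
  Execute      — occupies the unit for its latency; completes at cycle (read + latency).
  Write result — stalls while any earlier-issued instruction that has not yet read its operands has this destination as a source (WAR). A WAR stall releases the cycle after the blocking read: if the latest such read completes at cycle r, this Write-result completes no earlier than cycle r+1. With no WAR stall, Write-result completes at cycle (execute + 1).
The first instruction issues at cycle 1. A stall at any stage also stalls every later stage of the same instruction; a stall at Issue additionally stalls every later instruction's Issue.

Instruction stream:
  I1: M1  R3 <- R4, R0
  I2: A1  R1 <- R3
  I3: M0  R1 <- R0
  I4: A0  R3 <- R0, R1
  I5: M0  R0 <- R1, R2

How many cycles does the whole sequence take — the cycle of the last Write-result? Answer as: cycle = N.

cycle 1: issue I1 (M1)
cycle 2: I1 read-ops · issue I2 (A1)
cycle 7: I1 finished on M1
cycle 8: I1→R3
cycle 9: I2 read-ops
cycle 11: I2 finished on A1
cycle 12: I2→R1
cycle 13: issue I3 (M0)
cycle 14: I3 read-ops · issue I4 (A0)
cycle 19: I3 finished on M0
cycle 20: I3→R1
cycle 21: I4 read-ops · issue I5 (M0)
cycle 22: I4 finished on A0 · I5 read-ops
cycle 23: I4→R3
cycle 27: I5 finished on M0
cycle 28: I5→R0

cycle = 28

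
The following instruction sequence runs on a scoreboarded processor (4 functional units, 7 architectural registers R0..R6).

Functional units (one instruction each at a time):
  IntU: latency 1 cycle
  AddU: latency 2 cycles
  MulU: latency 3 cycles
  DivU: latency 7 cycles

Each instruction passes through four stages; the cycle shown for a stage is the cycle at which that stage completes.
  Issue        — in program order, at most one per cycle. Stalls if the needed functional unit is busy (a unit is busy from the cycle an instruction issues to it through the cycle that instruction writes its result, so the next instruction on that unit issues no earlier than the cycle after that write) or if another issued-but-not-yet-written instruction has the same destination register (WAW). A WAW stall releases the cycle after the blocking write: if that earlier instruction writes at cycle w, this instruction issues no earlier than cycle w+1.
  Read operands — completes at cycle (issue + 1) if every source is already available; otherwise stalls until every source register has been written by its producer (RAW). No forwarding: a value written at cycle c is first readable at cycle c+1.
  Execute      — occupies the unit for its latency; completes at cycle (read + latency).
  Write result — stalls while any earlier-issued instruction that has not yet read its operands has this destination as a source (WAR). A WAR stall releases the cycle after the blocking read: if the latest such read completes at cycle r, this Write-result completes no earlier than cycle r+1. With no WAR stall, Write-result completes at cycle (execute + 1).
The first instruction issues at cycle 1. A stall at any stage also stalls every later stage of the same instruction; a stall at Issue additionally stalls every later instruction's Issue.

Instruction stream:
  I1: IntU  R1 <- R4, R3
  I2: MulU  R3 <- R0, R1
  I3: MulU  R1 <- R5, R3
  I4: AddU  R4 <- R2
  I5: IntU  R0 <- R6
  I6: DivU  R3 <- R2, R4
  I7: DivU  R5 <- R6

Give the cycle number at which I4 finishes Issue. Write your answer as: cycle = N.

cycle 1: I1→IntU
cycle 2: I1 RO | I2→MulU
cycle 3: I1 EX
cycle 4: I1 WR R1
cycle 5: I2 RO
cycle 8: I2 EX
cycle 9: I2 WR R3
cycle 10: I3→MulU
cycle 11: I3 RO | I4→AddU
cycle 12: I4 RO | I5→IntU
cycle 13: I5 RO | I6→DivU
cycle 14: I3 EX | I4 EX | I5 EX
cycle 15: I3 WR R1 | I4 WR R4 | I5 WR R0
cycle 16: I6 RO
cycle 23: I6 EX
cycle 24: I6 WR R3
cycle 25: I7→DivU
cycle 26: I7 RO
cycle 33: I7 EX
cycle 34: I7 WR R5

cycle = 11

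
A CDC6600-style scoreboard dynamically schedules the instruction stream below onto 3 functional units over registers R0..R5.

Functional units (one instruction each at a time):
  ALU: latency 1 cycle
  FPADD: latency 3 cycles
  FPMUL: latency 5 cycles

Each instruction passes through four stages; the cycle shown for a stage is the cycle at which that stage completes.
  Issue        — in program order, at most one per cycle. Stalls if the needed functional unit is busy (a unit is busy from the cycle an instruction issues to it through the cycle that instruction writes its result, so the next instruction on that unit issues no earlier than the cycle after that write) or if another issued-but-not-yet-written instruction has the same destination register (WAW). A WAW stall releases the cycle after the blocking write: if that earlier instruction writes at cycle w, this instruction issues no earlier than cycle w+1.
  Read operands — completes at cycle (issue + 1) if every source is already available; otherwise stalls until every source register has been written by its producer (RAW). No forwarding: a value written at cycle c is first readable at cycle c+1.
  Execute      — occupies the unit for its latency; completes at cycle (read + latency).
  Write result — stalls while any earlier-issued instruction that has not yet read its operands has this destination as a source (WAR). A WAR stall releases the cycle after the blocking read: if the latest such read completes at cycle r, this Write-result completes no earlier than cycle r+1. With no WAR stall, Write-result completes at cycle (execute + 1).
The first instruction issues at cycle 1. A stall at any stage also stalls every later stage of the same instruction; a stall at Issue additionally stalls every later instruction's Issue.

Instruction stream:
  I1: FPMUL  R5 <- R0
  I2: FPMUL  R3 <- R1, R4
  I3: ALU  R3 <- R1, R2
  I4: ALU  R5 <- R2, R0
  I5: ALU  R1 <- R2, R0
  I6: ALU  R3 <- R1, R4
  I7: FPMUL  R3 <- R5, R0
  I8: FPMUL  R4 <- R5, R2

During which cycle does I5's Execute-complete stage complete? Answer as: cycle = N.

I1: IS=1 RO=2 EX=7 WR=8
I2: IS=9 RO=10 EX=15 WR=16  [struct: FPMUL busy until I1 writes@8]
I3: IS=17 RO=18 EX=19 WR=20  [WAW R3: wait I2 write@16]
I4: IS=21 RO=22 EX=23 WR=24  [struct: ALU busy until I3 writes@20]
I5: IS=25 RO=26 EX=27 WR=28  [struct: ALU busy until I4 writes@24]
I6: IS=29 RO=30 EX=31 WR=32  [struct: ALU busy until I5 writes@28]
I7: IS=33 RO=34 EX=39 WR=40  [WAW R3: wait I6 write@32]
I8: IS=41 RO=42 EX=47 WR=48  [struct: FPMUL busy until I7 writes@40]

cycle = 27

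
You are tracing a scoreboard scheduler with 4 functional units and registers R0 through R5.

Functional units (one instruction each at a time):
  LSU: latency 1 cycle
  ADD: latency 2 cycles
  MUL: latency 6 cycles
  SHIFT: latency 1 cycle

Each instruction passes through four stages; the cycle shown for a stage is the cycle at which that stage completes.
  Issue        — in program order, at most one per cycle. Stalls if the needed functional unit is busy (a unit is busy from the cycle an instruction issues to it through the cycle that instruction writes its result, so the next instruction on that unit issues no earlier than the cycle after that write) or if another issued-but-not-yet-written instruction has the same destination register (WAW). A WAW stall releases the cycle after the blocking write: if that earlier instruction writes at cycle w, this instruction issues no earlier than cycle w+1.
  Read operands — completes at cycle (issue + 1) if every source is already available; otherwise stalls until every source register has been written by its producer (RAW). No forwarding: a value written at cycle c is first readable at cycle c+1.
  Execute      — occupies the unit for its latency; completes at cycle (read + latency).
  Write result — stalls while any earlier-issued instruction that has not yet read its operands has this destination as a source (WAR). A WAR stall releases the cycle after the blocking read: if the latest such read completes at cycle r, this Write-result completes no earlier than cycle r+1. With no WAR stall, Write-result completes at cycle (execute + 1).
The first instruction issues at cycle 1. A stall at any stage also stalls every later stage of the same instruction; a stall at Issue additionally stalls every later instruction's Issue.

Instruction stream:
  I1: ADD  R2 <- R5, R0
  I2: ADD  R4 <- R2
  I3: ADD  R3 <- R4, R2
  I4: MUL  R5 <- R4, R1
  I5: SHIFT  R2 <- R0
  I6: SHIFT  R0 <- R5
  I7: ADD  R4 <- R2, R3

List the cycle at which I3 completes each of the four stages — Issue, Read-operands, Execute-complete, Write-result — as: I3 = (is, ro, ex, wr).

I3 = (11, 12, 14, 15)

I1  is:1  ro:2  ex:4  wr:5
I2  is:6  ro:7  ex:9  wr:10  — struct: ADD busy until I1 writes@5
I3  is:11  ro:12  ex:14  wr:15  — struct: ADD busy until I2 writes@10
I4  is:12  ro:13  ex:19  wr:20
I5  is:13  ro:14  ex:15  wr:16
I6  is:17  ro:21  ex:22  wr:23  — struct: SHIFT busy until I5 writes@16, RAW R5: wait I4 write@20
I7  is:18  ro:19  ex:21  wr:22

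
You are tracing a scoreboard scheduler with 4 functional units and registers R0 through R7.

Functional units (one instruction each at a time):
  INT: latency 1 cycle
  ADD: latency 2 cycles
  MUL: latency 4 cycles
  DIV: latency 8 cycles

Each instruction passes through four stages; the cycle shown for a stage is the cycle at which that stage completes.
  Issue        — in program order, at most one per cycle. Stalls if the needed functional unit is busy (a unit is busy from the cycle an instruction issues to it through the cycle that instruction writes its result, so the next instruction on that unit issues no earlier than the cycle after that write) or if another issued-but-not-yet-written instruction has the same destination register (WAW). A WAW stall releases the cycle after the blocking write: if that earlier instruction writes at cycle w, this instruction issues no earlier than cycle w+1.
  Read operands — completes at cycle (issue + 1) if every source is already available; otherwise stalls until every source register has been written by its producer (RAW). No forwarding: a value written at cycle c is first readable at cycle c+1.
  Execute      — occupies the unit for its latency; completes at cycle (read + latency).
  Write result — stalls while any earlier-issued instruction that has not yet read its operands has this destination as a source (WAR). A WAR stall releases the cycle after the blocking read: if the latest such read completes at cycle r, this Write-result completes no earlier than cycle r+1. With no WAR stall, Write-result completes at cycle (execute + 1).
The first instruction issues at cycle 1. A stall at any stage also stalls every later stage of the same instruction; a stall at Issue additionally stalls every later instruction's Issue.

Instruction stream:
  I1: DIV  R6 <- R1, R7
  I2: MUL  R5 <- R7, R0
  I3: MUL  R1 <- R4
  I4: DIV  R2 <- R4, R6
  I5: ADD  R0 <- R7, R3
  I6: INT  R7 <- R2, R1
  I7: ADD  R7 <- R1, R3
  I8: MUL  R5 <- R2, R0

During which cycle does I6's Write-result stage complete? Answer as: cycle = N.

cycle = 25

[1] I1→DIV
[2] I1 RO, I2→MUL
[3] I2 RO
[7] I2 EX
[8] I2 WR R5
[9] I3→MUL
[10] I1 EX, I3 RO
[11] I1 WR R6
[12] I4→DIV
[13] I4 RO, I5→ADD
[14] I3 EX, I5 RO, I6→INT
[15] I3 WR R1
[16] I5 EX
[17] I5 WR R0
[21] I4 EX
[22] I4 WR R2
[23] I6 RO
[24] I6 EX
[25] I6 WR R7
[26] I7→ADD
[27] I7 RO, I8→MUL
[28] I8 RO
[29] I7 EX
[30] I7 WR R7
[32] I8 EX
[33] I8 WR R5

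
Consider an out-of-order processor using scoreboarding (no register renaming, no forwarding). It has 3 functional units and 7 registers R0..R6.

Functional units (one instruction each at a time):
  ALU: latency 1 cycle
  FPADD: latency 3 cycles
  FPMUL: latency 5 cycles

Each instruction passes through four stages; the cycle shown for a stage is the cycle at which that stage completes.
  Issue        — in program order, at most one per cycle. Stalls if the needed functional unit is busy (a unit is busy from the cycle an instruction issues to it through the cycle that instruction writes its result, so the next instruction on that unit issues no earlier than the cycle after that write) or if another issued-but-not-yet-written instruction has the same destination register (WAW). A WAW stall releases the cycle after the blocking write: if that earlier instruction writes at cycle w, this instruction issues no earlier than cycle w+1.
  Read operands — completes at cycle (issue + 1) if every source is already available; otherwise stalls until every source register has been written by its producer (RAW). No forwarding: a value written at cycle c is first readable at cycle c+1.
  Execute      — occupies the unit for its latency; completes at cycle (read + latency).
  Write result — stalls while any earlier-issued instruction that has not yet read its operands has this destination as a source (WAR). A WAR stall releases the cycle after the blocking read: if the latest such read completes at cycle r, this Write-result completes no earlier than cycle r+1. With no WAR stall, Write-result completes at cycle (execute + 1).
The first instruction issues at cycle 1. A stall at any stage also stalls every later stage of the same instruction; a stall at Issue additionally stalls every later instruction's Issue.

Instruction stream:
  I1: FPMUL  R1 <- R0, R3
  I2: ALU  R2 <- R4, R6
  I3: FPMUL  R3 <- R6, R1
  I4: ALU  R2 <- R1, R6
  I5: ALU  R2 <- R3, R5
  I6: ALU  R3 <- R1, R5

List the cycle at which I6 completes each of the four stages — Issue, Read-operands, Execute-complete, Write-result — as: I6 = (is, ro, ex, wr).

[I1] 1/2/7/8
[I2] 2/3/4/5
[I3] 9/10/15/16  (struct: FPMUL busy until I1 writes@8)
[I4] 10/11/12/13
[I5] 14/17/18/19  (struct: ALU busy until I4 writes@13; RAW R3: wait I3 write@16)
[I6] 20/21/22/23  (struct: ALU busy until I5 writes@19)

I6 = (20, 21, 22, 23)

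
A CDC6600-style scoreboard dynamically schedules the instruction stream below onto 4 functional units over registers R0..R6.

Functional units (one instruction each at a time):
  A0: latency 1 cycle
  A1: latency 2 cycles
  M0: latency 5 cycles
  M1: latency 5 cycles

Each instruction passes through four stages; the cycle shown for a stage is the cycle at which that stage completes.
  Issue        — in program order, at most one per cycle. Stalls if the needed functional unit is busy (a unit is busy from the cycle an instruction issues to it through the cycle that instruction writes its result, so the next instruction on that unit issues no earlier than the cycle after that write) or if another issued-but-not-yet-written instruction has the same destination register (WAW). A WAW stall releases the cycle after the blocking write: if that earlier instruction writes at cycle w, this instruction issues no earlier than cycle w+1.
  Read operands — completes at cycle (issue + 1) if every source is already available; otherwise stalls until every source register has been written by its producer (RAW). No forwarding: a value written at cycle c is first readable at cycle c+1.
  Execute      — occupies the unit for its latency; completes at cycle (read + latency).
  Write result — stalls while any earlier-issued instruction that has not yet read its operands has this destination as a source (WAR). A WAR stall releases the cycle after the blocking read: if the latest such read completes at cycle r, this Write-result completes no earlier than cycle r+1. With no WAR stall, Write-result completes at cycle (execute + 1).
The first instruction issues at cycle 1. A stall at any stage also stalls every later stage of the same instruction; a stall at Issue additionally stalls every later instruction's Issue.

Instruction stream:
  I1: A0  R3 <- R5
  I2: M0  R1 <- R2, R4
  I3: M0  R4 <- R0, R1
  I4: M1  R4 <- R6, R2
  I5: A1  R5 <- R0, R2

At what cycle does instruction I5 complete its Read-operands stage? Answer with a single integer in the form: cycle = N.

c1: I1 issues→A0
c2: I1 reads; I2 issues→M0
c3: I1 exec-done; I2 reads
c4: I1 writes R3
c8: I2 exec-done
c9: I2 writes R1
c10: I3 issues→M0
c11: I3 reads
c16: I3 exec-done
c17: I3 writes R4
c18: I4 issues→M1
c19: I4 reads; I5 issues→A1
c20: I5 reads
c22: I5 exec-done
c23: I5 writes R5
c24: I4 exec-done
c25: I4 writes R4

cycle = 20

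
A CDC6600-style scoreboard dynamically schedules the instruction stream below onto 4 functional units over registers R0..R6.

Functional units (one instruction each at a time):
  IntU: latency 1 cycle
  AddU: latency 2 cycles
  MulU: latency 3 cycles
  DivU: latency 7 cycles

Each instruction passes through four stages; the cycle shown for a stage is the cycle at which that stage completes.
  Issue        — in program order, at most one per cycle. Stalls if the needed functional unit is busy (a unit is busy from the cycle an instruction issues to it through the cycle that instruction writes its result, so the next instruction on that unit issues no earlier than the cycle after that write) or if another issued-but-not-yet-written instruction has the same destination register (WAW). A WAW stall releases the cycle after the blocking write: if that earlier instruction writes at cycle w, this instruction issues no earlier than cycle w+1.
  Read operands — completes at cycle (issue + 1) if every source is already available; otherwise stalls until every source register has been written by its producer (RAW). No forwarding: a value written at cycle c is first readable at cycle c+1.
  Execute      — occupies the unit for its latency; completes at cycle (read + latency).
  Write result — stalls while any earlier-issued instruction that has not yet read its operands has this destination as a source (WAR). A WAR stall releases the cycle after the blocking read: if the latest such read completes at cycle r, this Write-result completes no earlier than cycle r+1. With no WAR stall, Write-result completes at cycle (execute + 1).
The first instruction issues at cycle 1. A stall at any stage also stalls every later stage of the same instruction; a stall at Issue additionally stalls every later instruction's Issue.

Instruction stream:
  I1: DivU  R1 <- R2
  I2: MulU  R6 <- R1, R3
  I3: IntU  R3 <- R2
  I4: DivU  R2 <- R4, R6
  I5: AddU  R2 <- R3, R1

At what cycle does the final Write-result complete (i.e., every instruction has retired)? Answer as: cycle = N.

[1] I1→DivU
[2] I1 RO · I2→MulU
[3] I3→IntU
[4] I3 RO
[5] I3 EX
[9] I1 EX
[10] I1 WR R1
[11] I2 RO · I4→DivU
[12] I3 WR R3
[14] I2 EX
[15] I2 WR R6
[16] I4 RO
[23] I4 EX
[24] I4 WR R2
[25] I5→AddU
[26] I5 RO
[28] I5 EX
[29] I5 WR R2

cycle = 29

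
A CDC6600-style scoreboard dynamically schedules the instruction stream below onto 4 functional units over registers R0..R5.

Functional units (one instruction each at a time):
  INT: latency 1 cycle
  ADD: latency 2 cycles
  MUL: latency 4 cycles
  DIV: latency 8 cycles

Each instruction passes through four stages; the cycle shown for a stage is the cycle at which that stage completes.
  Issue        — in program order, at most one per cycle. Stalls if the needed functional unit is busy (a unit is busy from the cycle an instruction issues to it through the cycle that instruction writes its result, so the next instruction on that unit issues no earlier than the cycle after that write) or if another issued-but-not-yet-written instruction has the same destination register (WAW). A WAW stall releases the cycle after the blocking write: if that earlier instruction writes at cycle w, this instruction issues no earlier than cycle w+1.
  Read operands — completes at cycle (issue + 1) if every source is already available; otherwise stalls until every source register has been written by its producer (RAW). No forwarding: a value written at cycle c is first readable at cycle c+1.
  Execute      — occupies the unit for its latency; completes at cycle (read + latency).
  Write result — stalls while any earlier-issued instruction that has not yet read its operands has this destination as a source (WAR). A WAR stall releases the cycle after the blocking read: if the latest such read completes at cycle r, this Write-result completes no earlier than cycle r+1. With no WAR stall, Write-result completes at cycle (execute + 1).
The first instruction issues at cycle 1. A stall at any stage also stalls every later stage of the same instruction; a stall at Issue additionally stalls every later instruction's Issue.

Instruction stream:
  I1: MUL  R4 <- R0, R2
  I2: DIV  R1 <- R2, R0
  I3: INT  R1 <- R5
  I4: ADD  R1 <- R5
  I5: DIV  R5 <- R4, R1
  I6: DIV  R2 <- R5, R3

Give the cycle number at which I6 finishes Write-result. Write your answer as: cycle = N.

cycle = 42

t=1  I1 dispatched to MUL
t=2  I1 operands ready, I2 dispatched to DIV
t=3  I2 operands ready
t=6  I1 complete
t=7  R4←I1
t=11  I2 complete
t=12  R1←I2
t=13  I3 dispatched to INT
t=14  I3 operands ready
t=15  I3 complete
t=16  R1←I3
t=17  I4 dispatched to ADD
t=18  I4 operands ready, I5 dispatched to DIV
t=20  I4 complete
t=21  R1←I4
t=22  I5 operands ready
t=30  I5 complete
t=31  R5←I5
t=32  I6 dispatched to DIV
t=33  I6 operands ready
t=41  I6 complete
t=42  R2←I6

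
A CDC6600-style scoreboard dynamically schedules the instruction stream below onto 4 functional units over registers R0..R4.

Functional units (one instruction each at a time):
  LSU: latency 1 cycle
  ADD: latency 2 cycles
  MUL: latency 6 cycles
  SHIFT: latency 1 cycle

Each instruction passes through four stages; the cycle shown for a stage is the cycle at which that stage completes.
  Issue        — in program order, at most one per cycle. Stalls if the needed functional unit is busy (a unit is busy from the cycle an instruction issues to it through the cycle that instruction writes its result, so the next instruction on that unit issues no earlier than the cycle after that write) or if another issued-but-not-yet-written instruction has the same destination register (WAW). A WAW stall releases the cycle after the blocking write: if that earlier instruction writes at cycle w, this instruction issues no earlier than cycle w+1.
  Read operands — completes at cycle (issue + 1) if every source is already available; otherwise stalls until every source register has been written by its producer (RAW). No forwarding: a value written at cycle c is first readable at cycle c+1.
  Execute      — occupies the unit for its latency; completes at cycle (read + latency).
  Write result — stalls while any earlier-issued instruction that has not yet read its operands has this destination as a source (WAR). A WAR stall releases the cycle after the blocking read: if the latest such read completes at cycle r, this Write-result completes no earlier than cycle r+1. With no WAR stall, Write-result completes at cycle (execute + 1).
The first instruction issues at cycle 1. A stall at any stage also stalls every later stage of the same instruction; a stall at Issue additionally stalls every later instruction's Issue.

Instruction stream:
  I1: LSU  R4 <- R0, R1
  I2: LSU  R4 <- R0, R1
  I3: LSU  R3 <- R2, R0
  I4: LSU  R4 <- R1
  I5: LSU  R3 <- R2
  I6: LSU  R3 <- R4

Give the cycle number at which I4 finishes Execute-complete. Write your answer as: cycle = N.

cycle = 15

cycle 1: I1 dispatched to LSU
cycle 2: I1 operands ready
cycle 3: I1 complete
cycle 4: R4←I1
cycle 5: I2 dispatched to LSU
cycle 6: I2 operands ready
cycle 7: I2 complete
cycle 8: R4←I2
cycle 9: I3 dispatched to LSU
cycle 10: I3 operands ready
cycle 11: I3 complete
cycle 12: R3←I3
cycle 13: I4 dispatched to LSU
cycle 14: I4 operands ready
cycle 15: I4 complete
cycle 16: R4←I4
cycle 17: I5 dispatched to LSU
cycle 18: I5 operands ready
cycle 19: I5 complete
cycle 20: R3←I5
cycle 21: I6 dispatched to LSU
cycle 22: I6 operands ready
cycle 23: I6 complete
cycle 24: R3←I6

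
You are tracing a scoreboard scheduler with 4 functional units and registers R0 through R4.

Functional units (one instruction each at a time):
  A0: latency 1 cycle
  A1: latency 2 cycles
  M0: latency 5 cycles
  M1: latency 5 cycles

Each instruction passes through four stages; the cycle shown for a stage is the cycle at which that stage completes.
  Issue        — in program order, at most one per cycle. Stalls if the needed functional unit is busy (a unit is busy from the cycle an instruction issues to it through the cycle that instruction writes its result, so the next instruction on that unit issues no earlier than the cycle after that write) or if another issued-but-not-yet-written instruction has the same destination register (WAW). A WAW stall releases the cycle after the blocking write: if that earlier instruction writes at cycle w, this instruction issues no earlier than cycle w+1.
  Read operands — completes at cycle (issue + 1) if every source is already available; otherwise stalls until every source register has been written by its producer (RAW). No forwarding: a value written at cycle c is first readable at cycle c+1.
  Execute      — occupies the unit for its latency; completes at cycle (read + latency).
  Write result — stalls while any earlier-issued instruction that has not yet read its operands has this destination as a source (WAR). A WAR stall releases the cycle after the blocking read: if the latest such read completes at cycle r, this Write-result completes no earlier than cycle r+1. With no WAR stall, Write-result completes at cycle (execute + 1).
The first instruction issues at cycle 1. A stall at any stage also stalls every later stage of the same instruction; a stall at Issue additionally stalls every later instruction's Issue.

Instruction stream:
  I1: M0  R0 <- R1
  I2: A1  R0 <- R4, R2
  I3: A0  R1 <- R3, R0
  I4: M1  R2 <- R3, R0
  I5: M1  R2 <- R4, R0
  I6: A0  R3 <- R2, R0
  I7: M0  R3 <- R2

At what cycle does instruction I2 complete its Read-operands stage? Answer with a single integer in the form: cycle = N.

cycle = 10

[I1] 1/2/7/8
[I2] 9/10/12/13  (WAW R0: wait I1 write@8)
[I3] 10/14/15/16  (RAW R0: wait I2 write@13)
[I4] 11/14/19/20  (RAW R0: wait I2 write@13)
[I5] 21/22/27/28  (struct: M1 busy until I4 writes@20)
[I6] 22/29/30/31  (RAW R2: wait I5 write@28)
[I7] 32/33/38/39  (WAW R3: wait I6 write@31)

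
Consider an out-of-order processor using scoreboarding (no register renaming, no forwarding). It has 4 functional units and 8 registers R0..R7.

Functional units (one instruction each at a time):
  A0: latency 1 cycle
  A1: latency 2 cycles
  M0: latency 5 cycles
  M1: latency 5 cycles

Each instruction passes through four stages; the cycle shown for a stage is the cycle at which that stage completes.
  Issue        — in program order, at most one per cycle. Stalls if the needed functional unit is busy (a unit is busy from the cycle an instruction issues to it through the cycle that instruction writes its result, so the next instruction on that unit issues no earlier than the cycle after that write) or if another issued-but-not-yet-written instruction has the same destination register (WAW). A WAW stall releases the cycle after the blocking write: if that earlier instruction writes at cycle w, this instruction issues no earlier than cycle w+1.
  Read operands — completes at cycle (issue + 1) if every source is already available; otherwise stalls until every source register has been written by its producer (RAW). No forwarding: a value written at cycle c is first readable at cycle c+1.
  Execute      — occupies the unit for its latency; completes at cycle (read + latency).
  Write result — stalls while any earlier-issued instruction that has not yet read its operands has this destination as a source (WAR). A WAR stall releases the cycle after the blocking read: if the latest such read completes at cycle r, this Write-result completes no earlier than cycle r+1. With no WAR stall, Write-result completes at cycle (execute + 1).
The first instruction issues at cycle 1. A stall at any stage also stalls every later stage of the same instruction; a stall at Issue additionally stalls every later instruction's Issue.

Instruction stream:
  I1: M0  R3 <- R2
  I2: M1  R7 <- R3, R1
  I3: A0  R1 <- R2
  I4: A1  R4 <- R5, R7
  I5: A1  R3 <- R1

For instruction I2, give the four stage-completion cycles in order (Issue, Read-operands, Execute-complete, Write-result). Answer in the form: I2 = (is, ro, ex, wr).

c1: I1 dispatched to M0
c2: I1 operands ready · I2 dispatched to M1
c3: I3 dispatched to A0
c4: I3 operands ready · I4 dispatched to A1
c5: I3 complete
c7: I1 complete
c8: R3←I1
c9: I2 operands ready
c10: R1←I3
c14: I2 complete
c15: R7←I2
c16: I4 operands ready
c18: I4 complete
c19: R4←I4
c20: I5 dispatched to A1
c21: I5 operands ready
c23: I5 complete
c24: R3←I5

I2 = (2, 9, 14, 15)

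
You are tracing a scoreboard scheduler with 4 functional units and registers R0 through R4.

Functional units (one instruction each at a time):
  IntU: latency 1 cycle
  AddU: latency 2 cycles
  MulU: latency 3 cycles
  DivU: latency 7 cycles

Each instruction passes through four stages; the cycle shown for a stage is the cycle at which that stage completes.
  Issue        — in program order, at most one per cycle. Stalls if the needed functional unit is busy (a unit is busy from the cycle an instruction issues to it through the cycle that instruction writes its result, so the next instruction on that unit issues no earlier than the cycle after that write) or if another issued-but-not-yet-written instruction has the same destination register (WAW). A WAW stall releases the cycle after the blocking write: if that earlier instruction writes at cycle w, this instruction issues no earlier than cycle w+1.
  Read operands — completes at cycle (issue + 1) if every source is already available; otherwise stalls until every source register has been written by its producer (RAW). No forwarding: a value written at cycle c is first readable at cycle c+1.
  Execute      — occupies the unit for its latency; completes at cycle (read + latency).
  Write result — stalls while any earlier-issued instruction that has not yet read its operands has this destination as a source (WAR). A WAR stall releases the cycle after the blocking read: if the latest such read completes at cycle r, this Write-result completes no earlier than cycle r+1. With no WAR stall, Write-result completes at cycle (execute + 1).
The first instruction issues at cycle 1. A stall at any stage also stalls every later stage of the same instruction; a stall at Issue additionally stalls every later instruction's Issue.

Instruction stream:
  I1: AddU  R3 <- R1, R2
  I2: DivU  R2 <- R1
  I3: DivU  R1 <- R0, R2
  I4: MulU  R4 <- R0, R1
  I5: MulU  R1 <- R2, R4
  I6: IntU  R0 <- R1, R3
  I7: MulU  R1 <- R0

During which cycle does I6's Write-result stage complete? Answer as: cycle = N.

1) issue 1, read 2, done 4, write 5
2) issue 2, read 3, done 10, write 11
3) issue 12, read 13, done 20, write 21  <struct: DivU busy until I2 writes@11>
4) issue 13, read 22, done 25, write 26  <RAW R1: wait I3 write@21>
5) issue 27, read 28, done 31, write 32  <struct: MulU busy until I4 writes@26>
6) issue 28, read 33, done 34, write 35  <RAW R1: wait I5 write@32>
7) issue 33, read 36, done 39, write 40  <struct: MulU busy until I5 writes@32 / RAW R0: wait I6 write@35>

cycle = 35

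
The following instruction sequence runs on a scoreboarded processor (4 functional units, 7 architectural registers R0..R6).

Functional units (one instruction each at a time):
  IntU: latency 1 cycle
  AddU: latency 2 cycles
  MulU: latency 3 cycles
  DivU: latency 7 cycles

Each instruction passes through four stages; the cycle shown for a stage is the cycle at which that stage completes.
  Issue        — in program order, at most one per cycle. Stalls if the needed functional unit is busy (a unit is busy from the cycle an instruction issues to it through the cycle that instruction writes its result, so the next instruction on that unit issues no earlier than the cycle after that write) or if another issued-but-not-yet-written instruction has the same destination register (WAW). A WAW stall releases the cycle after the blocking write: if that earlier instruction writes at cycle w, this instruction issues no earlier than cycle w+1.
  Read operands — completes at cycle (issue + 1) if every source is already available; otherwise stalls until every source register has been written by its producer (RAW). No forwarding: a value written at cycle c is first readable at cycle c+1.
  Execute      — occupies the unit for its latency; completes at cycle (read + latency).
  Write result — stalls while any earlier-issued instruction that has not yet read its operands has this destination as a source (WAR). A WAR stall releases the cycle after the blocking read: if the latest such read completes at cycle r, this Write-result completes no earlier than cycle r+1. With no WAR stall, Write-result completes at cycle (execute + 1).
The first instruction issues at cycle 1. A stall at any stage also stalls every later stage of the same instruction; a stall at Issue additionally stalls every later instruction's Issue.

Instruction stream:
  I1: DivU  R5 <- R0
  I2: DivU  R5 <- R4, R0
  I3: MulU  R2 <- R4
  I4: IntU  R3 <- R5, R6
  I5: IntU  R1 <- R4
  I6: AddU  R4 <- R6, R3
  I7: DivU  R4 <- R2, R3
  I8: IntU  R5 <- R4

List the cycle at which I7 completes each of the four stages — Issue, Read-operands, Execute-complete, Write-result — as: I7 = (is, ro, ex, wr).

I1 -> (1, 2, 9, 10)
I2 -> (11, 12, 19, 20)  // struct: DivU busy until I1 writes@10
I3 -> (12, 13, 16, 17)
I4 -> (13, 21, 22, 23)  // RAW R5: wait I2 write@20
I5 -> (24, 25, 26, 27)  // struct: IntU busy until I4 writes@23
I6 -> (25, 26, 28, 29)
I7 -> (30, 31, 38, 39)  // WAW R4: wait I6 write@29
I8 -> (31, 40, 41, 42)  // RAW R4: wait I7 write@39

I7 = (30, 31, 38, 39)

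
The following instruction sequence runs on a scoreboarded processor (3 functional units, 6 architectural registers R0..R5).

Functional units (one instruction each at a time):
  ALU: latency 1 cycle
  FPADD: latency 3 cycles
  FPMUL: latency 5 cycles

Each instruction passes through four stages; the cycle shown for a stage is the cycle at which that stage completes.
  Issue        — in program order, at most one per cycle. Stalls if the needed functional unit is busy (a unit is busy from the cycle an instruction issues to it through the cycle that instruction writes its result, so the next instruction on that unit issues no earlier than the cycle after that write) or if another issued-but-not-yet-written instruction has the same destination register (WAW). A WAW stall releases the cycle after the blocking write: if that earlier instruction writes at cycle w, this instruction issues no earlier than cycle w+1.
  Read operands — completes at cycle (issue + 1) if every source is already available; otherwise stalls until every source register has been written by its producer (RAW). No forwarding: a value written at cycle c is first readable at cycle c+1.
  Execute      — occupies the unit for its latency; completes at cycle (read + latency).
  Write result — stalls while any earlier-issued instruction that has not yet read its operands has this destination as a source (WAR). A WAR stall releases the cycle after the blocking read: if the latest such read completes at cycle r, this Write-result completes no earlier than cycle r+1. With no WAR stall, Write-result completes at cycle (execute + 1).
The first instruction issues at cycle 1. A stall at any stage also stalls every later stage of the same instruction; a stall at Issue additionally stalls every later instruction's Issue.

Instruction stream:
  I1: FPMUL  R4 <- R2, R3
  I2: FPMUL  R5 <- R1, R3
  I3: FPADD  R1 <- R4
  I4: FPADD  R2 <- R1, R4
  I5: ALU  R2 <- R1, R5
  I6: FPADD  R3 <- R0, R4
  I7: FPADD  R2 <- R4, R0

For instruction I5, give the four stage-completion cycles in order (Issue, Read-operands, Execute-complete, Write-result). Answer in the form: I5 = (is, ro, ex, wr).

I5 = (22, 23, 24, 25)

t=1  I1→FPMUL
t=2  I1 RO
t=7  I1 EX
t=8  I1 WR R4
t=9  I2→FPMUL
t=10  I2 RO | I3→FPADD
t=11  I3 RO
t=14  I3 EX
t=15  I2 EX | I3 WR R1
t=16  I2 WR R5 | I4→FPADD
t=17  I4 RO
t=20  I4 EX
t=21  I4 WR R2
t=22  I5→ALU
t=23  I5 RO | I6→FPADD
t=24  I5 EX | I6 RO
t=25  I5 WR R2
t=27  I6 EX
t=28  I6 WR R3
t=29  I7→FPADD
t=30  I7 RO
t=33  I7 EX
t=34  I7 WR R2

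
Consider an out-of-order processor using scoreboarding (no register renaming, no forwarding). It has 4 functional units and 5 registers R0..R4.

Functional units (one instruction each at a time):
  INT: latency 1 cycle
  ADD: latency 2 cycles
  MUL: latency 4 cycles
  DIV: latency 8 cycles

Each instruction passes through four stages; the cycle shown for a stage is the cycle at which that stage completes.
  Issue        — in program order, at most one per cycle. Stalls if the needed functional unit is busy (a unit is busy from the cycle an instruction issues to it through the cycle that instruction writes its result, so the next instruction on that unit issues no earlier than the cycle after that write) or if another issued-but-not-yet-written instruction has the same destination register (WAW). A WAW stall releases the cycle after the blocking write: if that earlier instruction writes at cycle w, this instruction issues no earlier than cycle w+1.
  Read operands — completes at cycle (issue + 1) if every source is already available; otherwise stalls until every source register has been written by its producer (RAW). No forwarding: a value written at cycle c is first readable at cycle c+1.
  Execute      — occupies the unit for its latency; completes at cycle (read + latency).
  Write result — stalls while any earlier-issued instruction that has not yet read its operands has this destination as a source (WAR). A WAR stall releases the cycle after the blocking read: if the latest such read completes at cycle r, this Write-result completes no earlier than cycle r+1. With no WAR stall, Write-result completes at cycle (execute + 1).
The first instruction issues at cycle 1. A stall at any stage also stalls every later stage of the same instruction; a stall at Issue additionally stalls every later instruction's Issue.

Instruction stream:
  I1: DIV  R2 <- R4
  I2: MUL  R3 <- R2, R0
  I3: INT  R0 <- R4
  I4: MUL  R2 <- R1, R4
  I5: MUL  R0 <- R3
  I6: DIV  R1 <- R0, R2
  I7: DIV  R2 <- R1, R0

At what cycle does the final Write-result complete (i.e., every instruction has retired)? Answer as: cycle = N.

cycle = 52

1) issue 1, read 2, done 10, write 11
2) issue 2, read 12, done 16, write 17  <RAW R2: wait I1 write@11>
3) issue 3, read 4, done 5, write 13  <WAR R0: wait I2 read@12>
4) issue 18, read 19, done 23, write 24  <struct: MUL busy until I2 writes@17>
5) issue 25, read 26, done 30, write 31  <struct: MUL busy until I4 writes@24>
6) issue 26, read 32, done 40, write 41  <RAW R0: wait I5 write@31>
7) issue 42, read 43, done 51, write 52  <struct: DIV busy until I6 writes@41>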